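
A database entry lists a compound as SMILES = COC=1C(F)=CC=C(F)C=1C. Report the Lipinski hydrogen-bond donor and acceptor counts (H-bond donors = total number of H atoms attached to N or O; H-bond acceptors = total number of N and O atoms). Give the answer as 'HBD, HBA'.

0, 1

Donors: find every N or O and count the H atoms it carries.
  atom 2 (O): bond orders sum to 2 → 0 H
Lipinski HBD = 0.
Acceptors: N atoms = 0, O atoms = 1 → HBA = 1.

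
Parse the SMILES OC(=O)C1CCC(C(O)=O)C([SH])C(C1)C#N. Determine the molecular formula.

Walk through each heavy atom and fill implicit hydrogens from standard valence (C 4, N 3, O 2, S 2, halogen 1):
  atom 1: O, bond orders sum to 1 (valence 2) → 1 H
  atom 2: C, bond orders sum to 4 (valence 4) → 0 H
  atom 3: O, bond orders sum to 2 (valence 2) → 0 H
  atom 4: C, bond orders sum to 3 (valence 4) → 1 H
  atom 5: C, bond orders sum to 2 (valence 4) → 2 H
  atom 6: C, bond orders sum to 2 (valence 4) → 2 H
  atom 7: C, bond orders sum to 3 (valence 4) → 1 H
  atom 8: C, bond orders sum to 4 (valence 4) → 0 H
  atom 9: O, bond orders sum to 1 (valence 2) → 1 H
  atom 10: O, bond orders sum to 2 (valence 2) → 0 H
  atom 11: C, bond orders sum to 3 (valence 4) → 1 H
  atom 12: S with explicit H count 1
  atom 13: C, bond orders sum to 3 (valence 4) → 1 H
  atom 14: C, bond orders sum to 2 (valence 4) → 2 H
  atom 15: C, bond orders sum to 4 (valence 4) → 0 H
  atom 16: N, bond orders sum to 3 (valence 3) → 0 H
Totals → C:10, H:13, N:1, O:4, S:1.
In Hill order: C10H13NO4S.

C10H13NO4S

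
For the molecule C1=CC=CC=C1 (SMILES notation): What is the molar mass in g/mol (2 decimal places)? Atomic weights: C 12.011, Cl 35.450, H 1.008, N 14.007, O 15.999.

First, the molecular formula is C6H6 (counting implicit H from valence).
  C: 6 × 12.011 = 72.066
  H: 6 × 1.008 = 6.048
Sum: 6×12.011 + 6×1.008 = 78.114 → 78.11 g/mol.

78.11 g/mol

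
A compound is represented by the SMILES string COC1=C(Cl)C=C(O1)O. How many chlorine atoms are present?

Scan the SMILES for Cl atoms (remember two-letter symbols like Cl and Br are single atoms).
Chlorine count: 1.

1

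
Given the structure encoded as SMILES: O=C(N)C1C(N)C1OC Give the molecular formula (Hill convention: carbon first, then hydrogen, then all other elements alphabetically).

Walk through each heavy atom and fill implicit hydrogens from standard valence (C 4, N 3, O 2, S 2, halogen 1):
  atom 1: O, bond orders sum to 2 (valence 2) → 0 H
  atom 2: C, bond orders sum to 4 (valence 4) → 0 H
  atom 3: N, bond orders sum to 1 (valence 3) → 2 H
  atom 4: C, bond orders sum to 3 (valence 4) → 1 H
  atom 5: C, bond orders sum to 3 (valence 4) → 1 H
  atom 6: N, bond orders sum to 1 (valence 3) → 2 H
  atom 7: C, bond orders sum to 3 (valence 4) → 1 H
  atom 8: O, bond orders sum to 2 (valence 2) → 0 H
  atom 9: C, bond orders sum to 1 (valence 4) → 3 H
Totals → C:5, H:10, N:2, O:2.

C5H10N2O2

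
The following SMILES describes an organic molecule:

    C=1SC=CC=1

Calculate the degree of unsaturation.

3

Degree of unsaturation = (number of rings) + (number of π bonds).
Ring closures in the SMILES: 1.
π bonds: 2 double bonds (each 1 DoU) → 2 DoU from unsaturation.
Total DoU = 1 + 2 = 3.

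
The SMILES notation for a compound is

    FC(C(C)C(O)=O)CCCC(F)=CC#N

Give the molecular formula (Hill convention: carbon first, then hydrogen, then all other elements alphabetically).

C10H13F2NO2

Walk through each heavy atom and fill implicit hydrogens from standard valence (C 4, N 3, O 2, S 2, halogen 1):
  atom 1: F (halogen, monovalent) → 0 H
  atom 2: C, bond orders sum to 3 (valence 4) → 1 H
  atom 3: C, bond orders sum to 3 (valence 4) → 1 H
  atom 4: C, bond orders sum to 1 (valence 4) → 3 H
  atom 5: C, bond orders sum to 4 (valence 4) → 0 H
  atom 6: O, bond orders sum to 1 (valence 2) → 1 H
  atom 7: O, bond orders sum to 2 (valence 2) → 0 H
  atom 8: C, bond orders sum to 2 (valence 4) → 2 H
  atom 9: C, bond orders sum to 2 (valence 4) → 2 H
  atom 10: C, bond orders sum to 2 (valence 4) → 2 H
  atom 11: C, bond orders sum to 4 (valence 4) → 0 H
  atom 12: F (halogen, monovalent) → 0 H
  atom 13: C, bond orders sum to 3 (valence 4) → 1 H
  atom 14: C, bond orders sum to 4 (valence 4) → 0 H
  atom 15: N, bond orders sum to 3 (valence 3) → 0 H
Totals → C:10, H:13, F:2, N:1, O:2.
In Hill order: C10H13F2NO2.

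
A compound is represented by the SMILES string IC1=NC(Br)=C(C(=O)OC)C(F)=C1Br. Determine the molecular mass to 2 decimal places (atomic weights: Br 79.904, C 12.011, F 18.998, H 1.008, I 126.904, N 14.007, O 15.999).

First, the molecular formula is C7H3Br2FINO2 (counting implicit H from valence).
  Br: 2 × 79.904 = 159.808
  C: 7 × 12.011 = 84.077
  F: 1 × 18.998 = 18.998
  H: 3 × 1.008 = 3.024
  I: 1 × 126.904 = 126.904
  N: 1 × 14.007 = 14.007
  O: 2 × 15.999 = 31.998
Sum: 2×79.904 + 7×12.011 + 1×18.998 + 3×1.008 + 1×126.904 + 1×14.007 + 2×15.999 = 438.816 → 438.82 g/mol.

438.82 g/mol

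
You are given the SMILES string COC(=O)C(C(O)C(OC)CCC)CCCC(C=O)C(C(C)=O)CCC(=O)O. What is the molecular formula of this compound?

C20H34O8

Walk through each heavy atom and fill implicit hydrogens from standard valence (C 4, N 3, O 2, S 2, halogen 1):
  atom 1: C, bond orders sum to 1 (valence 4) → 3 H
  atom 2: O, bond orders sum to 2 (valence 2) → 0 H
  atom 3: C, bond orders sum to 4 (valence 4) → 0 H
  atom 4: O, bond orders sum to 2 (valence 2) → 0 H
  atom 5: C, bond orders sum to 3 (valence 4) → 1 H
  atom 6: C, bond orders sum to 3 (valence 4) → 1 H
  atom 7: O, bond orders sum to 1 (valence 2) → 1 H
  atom 8: C, bond orders sum to 3 (valence 4) → 1 H
  atom 9: O, bond orders sum to 2 (valence 2) → 0 H
  atom 10: C, bond orders sum to 1 (valence 4) → 3 H
  atom 11: C, bond orders sum to 2 (valence 4) → 2 H
  atom 12: C, bond orders sum to 2 (valence 4) → 2 H
  atom 13: C, bond orders sum to 1 (valence 4) → 3 H
  atom 14: C, bond orders sum to 2 (valence 4) → 2 H
  atom 15: C, bond orders sum to 2 (valence 4) → 2 H
  atom 16: C, bond orders sum to 2 (valence 4) → 2 H
  atom 17: C, bond orders sum to 3 (valence 4) → 1 H
  atom 18: C, bond orders sum to 3 (valence 4) → 1 H
  atom 19: O, bond orders sum to 2 (valence 2) → 0 H
  atom 20: C, bond orders sum to 3 (valence 4) → 1 H
  atom 21: C, bond orders sum to 4 (valence 4) → 0 H
  atom 22: C, bond orders sum to 1 (valence 4) → 3 H
  atom 23: O, bond orders sum to 2 (valence 2) → 0 H
  atom 24: C, bond orders sum to 2 (valence 4) → 2 H
  atom 25: C, bond orders sum to 2 (valence 4) → 2 H
  atom 26: C, bond orders sum to 4 (valence 4) → 0 H
  atom 27: O, bond orders sum to 2 (valence 2) → 0 H
  atom 28: O, bond orders sum to 1 (valence 2) → 1 H
Totals → C:20, H:34, O:8.
In Hill order: C20H34O8.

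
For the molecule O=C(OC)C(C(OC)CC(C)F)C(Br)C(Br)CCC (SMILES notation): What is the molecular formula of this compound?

Walk through each heavy atom and fill implicit hydrogens from standard valence (C 4, N 3, O 2, S 2, halogen 1):
  atom 1: O, bond orders sum to 2 (valence 2) → 0 H
  atom 2: C, bond orders sum to 4 (valence 4) → 0 H
  atom 3: O, bond orders sum to 2 (valence 2) → 0 H
  atom 4: C, bond orders sum to 1 (valence 4) → 3 H
  atom 5: C, bond orders sum to 3 (valence 4) → 1 H
  atom 6: C, bond orders sum to 3 (valence 4) → 1 H
  atom 7: O, bond orders sum to 2 (valence 2) → 0 H
  atom 8: C, bond orders sum to 1 (valence 4) → 3 H
  atom 9: C, bond orders sum to 2 (valence 4) → 2 H
  atom 10: C, bond orders sum to 3 (valence 4) → 1 H
  atom 11: C, bond orders sum to 1 (valence 4) → 3 H
  atom 12: F (halogen, monovalent) → 0 H
  atom 13: C, bond orders sum to 3 (valence 4) → 1 H
  atom 14: Br (halogen, monovalent) → 0 H
  atom 15: C, bond orders sum to 3 (valence 4) → 1 H
  atom 16: Br (halogen, monovalent) → 0 H
  atom 17: C, bond orders sum to 2 (valence 4) → 2 H
  atom 18: C, bond orders sum to 2 (valence 4) → 2 H
  atom 19: C, bond orders sum to 1 (valence 4) → 3 H
Totals → C:13, H:23, Br:2, F:1, O:3.

C13H23Br2FO3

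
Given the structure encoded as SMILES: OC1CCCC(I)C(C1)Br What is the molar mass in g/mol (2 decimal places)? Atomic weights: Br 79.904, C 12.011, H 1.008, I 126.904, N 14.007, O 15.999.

First, the molecular formula is C7H12BrIO (counting implicit H from valence).
  Br: 1 × 79.904 = 79.904
  C: 7 × 12.011 = 84.077
  H: 12 × 1.008 = 12.096
  I: 1 × 126.904 = 126.904
  O: 1 × 15.999 = 15.999
Sum: 1×79.904 + 7×12.011 + 12×1.008 + 1×126.904 + 1×15.999 = 318.980 → 318.98 g/mol.

318.98 g/mol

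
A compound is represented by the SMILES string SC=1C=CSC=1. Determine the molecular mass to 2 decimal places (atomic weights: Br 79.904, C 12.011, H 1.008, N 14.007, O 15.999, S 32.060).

First, the molecular formula is C4H4S2 (counting implicit H from valence).
  C: 4 × 12.011 = 48.044
  H: 4 × 1.008 = 4.032
  S: 2 × 32.060 = 64.120
Sum: 4×12.011 + 4×1.008 + 2×32.060 = 116.196 → 116.20 g/mol.

116.20 g/mol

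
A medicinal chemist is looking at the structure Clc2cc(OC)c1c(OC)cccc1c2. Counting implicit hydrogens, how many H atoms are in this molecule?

Walk through each heavy atom and fill implicit hydrogens from standard valence (C 4, N 3, O 2, S 2, halogen 1); for lowercase aromatic atoms, an aromatic c carries 1 H when it has two neighbours and 0 H with three, and aromatic n carries 0 H:
  atom 1: Cl (halogen, monovalent) → 0 H
  atom 2: aromatic c, 3 neighbours → 0 H
  atom 3: aromatic c, 2 neighbours → 1 H
  atom 4: aromatic c, 3 neighbours → 0 H
  atom 5: O, bond orders sum to 2 (valence 2) → 0 H
  atom 6: C, bond orders sum to 1 (valence 4) → 3 H
  atom 7: aromatic c, 3 neighbours → 0 H
  atom 8: aromatic c, 3 neighbours → 0 H
  atom 9: O, bond orders sum to 2 (valence 2) → 0 H
  atom 10: C, bond orders sum to 1 (valence 4) → 3 H
  atom 11: aromatic c, 2 neighbours → 1 H
  atom 12: aromatic c, 2 neighbours → 1 H
  atom 13: aromatic c, 2 neighbours → 1 H
  atom 14: aromatic c, 3 neighbours → 0 H
  atom 15: aromatic c, 2 neighbours → 1 H
Total hydrogens: 11.

11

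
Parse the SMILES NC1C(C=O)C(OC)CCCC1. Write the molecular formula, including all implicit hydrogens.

C9H17NO2

Walk through each heavy atom and fill implicit hydrogens from standard valence (C 4, N 3, O 2, S 2, halogen 1):
  atom 1: N, bond orders sum to 1 (valence 3) → 2 H
  atom 2: C, bond orders sum to 3 (valence 4) → 1 H
  atom 3: C, bond orders sum to 3 (valence 4) → 1 H
  atom 4: C, bond orders sum to 3 (valence 4) → 1 H
  atom 5: O, bond orders sum to 2 (valence 2) → 0 H
  atom 6: C, bond orders sum to 3 (valence 4) → 1 H
  atom 7: O, bond orders sum to 2 (valence 2) → 0 H
  atom 8: C, bond orders sum to 1 (valence 4) → 3 H
  atom 9: C, bond orders sum to 2 (valence 4) → 2 H
  atom 10: C, bond orders sum to 2 (valence 4) → 2 H
  atom 11: C, bond orders sum to 2 (valence 4) → 2 H
  atom 12: C, bond orders sum to 2 (valence 4) → 2 H
Totals → C:9, H:17, N:1, O:2.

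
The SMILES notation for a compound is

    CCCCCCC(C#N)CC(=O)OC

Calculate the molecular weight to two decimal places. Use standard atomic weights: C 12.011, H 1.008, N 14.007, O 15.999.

First, the molecular formula is C11H19NO2 (counting implicit H from valence).
  C: 11 × 12.011 = 132.121
  H: 19 × 1.008 = 19.152
  N: 1 × 14.007 = 14.007
  O: 2 × 15.999 = 31.998
Sum: 11×12.011 + 19×1.008 + 1×14.007 + 2×15.999 = 197.278 → 197.28 g/mol.

197.28 g/mol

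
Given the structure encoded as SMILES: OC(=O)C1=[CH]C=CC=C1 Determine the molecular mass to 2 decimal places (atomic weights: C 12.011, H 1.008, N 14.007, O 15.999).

First, the molecular formula is C7H6O2 (counting implicit H from valence).
  C: 7 × 12.011 = 84.077
  H: 6 × 1.008 = 6.048
  O: 2 × 15.999 = 31.998
Sum: 7×12.011 + 6×1.008 + 2×15.999 = 122.123 → 122.12 g/mol.

122.12 g/mol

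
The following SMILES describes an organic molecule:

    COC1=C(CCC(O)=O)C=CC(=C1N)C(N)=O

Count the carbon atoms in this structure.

Count every carbon token in the SMILES (each C, including those in ring-closure positions and inside branches).
Carbon count: 11.

11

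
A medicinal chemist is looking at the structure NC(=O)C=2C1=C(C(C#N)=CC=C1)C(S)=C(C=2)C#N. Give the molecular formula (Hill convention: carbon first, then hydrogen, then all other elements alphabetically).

Walk through each heavy atom and fill implicit hydrogens from standard valence (C 4, N 3, O 2, S 2, halogen 1):
  atom 1: N, bond orders sum to 1 (valence 3) → 2 H
  atom 2: C, bond orders sum to 4 (valence 4) → 0 H
  atom 3: O, bond orders sum to 2 (valence 2) → 0 H
  atom 4: C, bond orders sum to 4 (valence 4) → 0 H
  atom 5: C, bond orders sum to 4 (valence 4) → 0 H
  atom 6: C, bond orders sum to 4 (valence 4) → 0 H
  atom 7: C, bond orders sum to 4 (valence 4) → 0 H
  atom 8: C, bond orders sum to 4 (valence 4) → 0 H
  atom 9: N, bond orders sum to 3 (valence 3) → 0 H
  atom 10: C, bond orders sum to 3 (valence 4) → 1 H
  atom 11: C, bond orders sum to 3 (valence 4) → 1 H
  atom 12: C, bond orders sum to 3 (valence 4) → 1 H
  atom 13: C, bond orders sum to 4 (valence 4) → 0 H
  atom 14: S, bond orders sum to 1 (valence 2) → 1 H
  atom 15: C, bond orders sum to 4 (valence 4) → 0 H
  atom 16: C, bond orders sum to 3 (valence 4) → 1 H
  atom 17: C, bond orders sum to 4 (valence 4) → 0 H
  atom 18: N, bond orders sum to 3 (valence 3) → 0 H
Totals → C:13, H:7, N:3, O:1, S:1.
In Hill order: C13H7N3OS.

C13H7N3OS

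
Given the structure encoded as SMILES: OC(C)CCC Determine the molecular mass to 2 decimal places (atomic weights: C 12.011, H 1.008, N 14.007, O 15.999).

First, the molecular formula is C5H12O (counting implicit H from valence).
  C: 5 × 12.011 = 60.055
  H: 12 × 1.008 = 12.096
  O: 1 × 15.999 = 15.999
Sum: 5×12.011 + 12×1.008 + 1×15.999 = 88.150 → 88.15 g/mol.

88.15 g/mol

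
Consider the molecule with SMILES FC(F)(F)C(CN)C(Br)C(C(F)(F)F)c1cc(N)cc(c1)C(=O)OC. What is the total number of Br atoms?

Scan the SMILES for Br atoms (remember two-letter symbols like Cl and Br are single atoms).
Bromine count: 1.

1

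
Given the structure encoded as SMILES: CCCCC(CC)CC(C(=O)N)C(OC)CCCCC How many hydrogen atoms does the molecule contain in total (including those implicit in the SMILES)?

35

Walk through each heavy atom and fill implicit hydrogens from standard valence (C 4, N 3, O 2, S 2, halogen 1):
  atom 1: C, bond orders sum to 1 (valence 4) → 3 H
  atom 2: C, bond orders sum to 2 (valence 4) → 2 H
  atom 3: C, bond orders sum to 2 (valence 4) → 2 H
  atom 4: C, bond orders sum to 2 (valence 4) → 2 H
  atom 5: C, bond orders sum to 3 (valence 4) → 1 H
  atom 6: C, bond orders sum to 2 (valence 4) → 2 H
  atom 7: C, bond orders sum to 1 (valence 4) → 3 H
  atom 8: C, bond orders sum to 2 (valence 4) → 2 H
  atom 9: C, bond orders sum to 3 (valence 4) → 1 H
  atom 10: C, bond orders sum to 4 (valence 4) → 0 H
  atom 11: O, bond orders sum to 2 (valence 2) → 0 H
  atom 12: N, bond orders sum to 1 (valence 3) → 2 H
  atom 13: C, bond orders sum to 3 (valence 4) → 1 H
  atom 14: O, bond orders sum to 2 (valence 2) → 0 H
  atom 15: C, bond orders sum to 1 (valence 4) → 3 H
  atom 16: C, bond orders sum to 2 (valence 4) → 2 H
  atom 17: C, bond orders sum to 2 (valence 4) → 2 H
  atom 18: C, bond orders sum to 2 (valence 4) → 2 H
  atom 19: C, bond orders sum to 2 (valence 4) → 2 H
  atom 20: C, bond orders sum to 1 (valence 4) → 3 H
Total hydrogens: 35.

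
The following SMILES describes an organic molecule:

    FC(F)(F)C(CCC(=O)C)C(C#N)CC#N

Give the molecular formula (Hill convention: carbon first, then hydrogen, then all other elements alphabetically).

C10H11F3N2O

Walk through each heavy atom and fill implicit hydrogens from standard valence (C 4, N 3, O 2, S 2, halogen 1):
  atom 1: F (halogen, monovalent) → 0 H
  atom 2: C, bond orders sum to 4 (valence 4) → 0 H
  atom 3: F (halogen, monovalent) → 0 H
  atom 4: F (halogen, monovalent) → 0 H
  atom 5: C, bond orders sum to 3 (valence 4) → 1 H
  atom 6: C, bond orders sum to 2 (valence 4) → 2 H
  atom 7: C, bond orders sum to 2 (valence 4) → 2 H
  atom 8: C, bond orders sum to 4 (valence 4) → 0 H
  atom 9: O, bond orders sum to 2 (valence 2) → 0 H
  atom 10: C, bond orders sum to 1 (valence 4) → 3 H
  atom 11: C, bond orders sum to 3 (valence 4) → 1 H
  atom 12: C, bond orders sum to 4 (valence 4) → 0 H
  atom 13: N, bond orders sum to 3 (valence 3) → 0 H
  atom 14: C, bond orders sum to 2 (valence 4) → 2 H
  atom 15: C, bond orders sum to 4 (valence 4) → 0 H
  atom 16: N, bond orders sum to 3 (valence 3) → 0 H
Totals → C:10, H:11, F:3, N:2, O:1.
In Hill order: C10H11F3N2O.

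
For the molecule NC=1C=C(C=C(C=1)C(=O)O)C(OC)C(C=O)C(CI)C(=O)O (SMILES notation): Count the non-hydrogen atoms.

22

Every atom symbol written in the SMILES (organic subset) is one heavy atom; implicit H are not written.
Heavy atoms by element → C:14, I:1, N:1, O:6.
Total: 22.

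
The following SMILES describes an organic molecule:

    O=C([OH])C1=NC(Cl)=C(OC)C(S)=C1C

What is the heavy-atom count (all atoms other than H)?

Every atom symbol written in the SMILES (organic subset) is one heavy atom; implicit H are not written.
Heavy atoms by element → C:8, Cl:1, N:1, O:3, S:1.
Total: 14.

14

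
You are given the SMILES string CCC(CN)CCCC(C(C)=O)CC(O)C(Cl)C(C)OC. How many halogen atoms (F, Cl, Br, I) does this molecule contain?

1

Halogen atoms appear at heavy-atom position 17 (1×Cl).
Other groups present: 1 ether, 1 hydroxyl, 1 ketone, 1 primary amine.
Halogen count: 1.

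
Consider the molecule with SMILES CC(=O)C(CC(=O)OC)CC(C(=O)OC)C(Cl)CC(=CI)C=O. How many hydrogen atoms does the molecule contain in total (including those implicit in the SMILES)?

Walk through each heavy atom and fill implicit hydrogens from standard valence (C 4, N 3, O 2, S 2, halogen 1):
  atom 1: C, bond orders sum to 1 (valence 4) → 3 H
  atom 2: C, bond orders sum to 4 (valence 4) → 0 H
  atom 3: O, bond orders sum to 2 (valence 2) → 0 H
  atom 4: C, bond orders sum to 3 (valence 4) → 1 H
  atom 5: C, bond orders sum to 2 (valence 4) → 2 H
  atom 6: C, bond orders sum to 4 (valence 4) → 0 H
  atom 7: O, bond orders sum to 2 (valence 2) → 0 H
  atom 8: O, bond orders sum to 2 (valence 2) → 0 H
  atom 9: C, bond orders sum to 1 (valence 4) → 3 H
  atom 10: C, bond orders sum to 2 (valence 4) → 2 H
  atom 11: C, bond orders sum to 3 (valence 4) → 1 H
  atom 12: C, bond orders sum to 4 (valence 4) → 0 H
  atom 13: O, bond orders sum to 2 (valence 2) → 0 H
  atom 14: O, bond orders sum to 2 (valence 2) → 0 H
  atom 15: C, bond orders sum to 1 (valence 4) → 3 H
  atom 16: C, bond orders sum to 3 (valence 4) → 1 H
  atom 17: Cl (halogen, monovalent) → 0 H
  atom 18: C, bond orders sum to 2 (valence 4) → 2 H
  atom 19: C, bond orders sum to 4 (valence 4) → 0 H
  atom 20: C, bond orders sum to 3 (valence 4) → 1 H
  atom 21: I (halogen, monovalent) → 0 H
  atom 22: C, bond orders sum to 3 (valence 4) → 1 H
  atom 23: O, bond orders sum to 2 (valence 2) → 0 H
Total hydrogens: 20.

20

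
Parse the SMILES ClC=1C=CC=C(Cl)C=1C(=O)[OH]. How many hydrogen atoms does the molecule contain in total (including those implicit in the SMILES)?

4

Walk through each heavy atom and fill implicit hydrogens from standard valence (C 4, N 3, O 2, S 2, halogen 1):
  atom 1: Cl (halogen, monovalent) → 0 H
  atom 2: C, bond orders sum to 4 (valence 4) → 0 H
  atom 3: C, bond orders sum to 3 (valence 4) → 1 H
  atom 4: C, bond orders sum to 3 (valence 4) → 1 H
  atom 5: C, bond orders sum to 3 (valence 4) → 1 H
  atom 6: C, bond orders sum to 4 (valence 4) → 0 H
  atom 7: Cl (halogen, monovalent) → 0 H
  atom 8: C, bond orders sum to 4 (valence 4) → 0 H
  atom 9: C, bond orders sum to 4 (valence 4) → 0 H
  atom 10: O, bond orders sum to 2 (valence 2) → 0 H
  atom 11: O with explicit H count 1
Total hydrogens: 4.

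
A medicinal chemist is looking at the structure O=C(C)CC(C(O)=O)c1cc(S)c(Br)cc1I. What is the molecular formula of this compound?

Walk through each heavy atom and fill implicit hydrogens from standard valence (C 4, N 3, O 2, S 2, halogen 1); for lowercase aromatic atoms, an aromatic c carries 1 H when it has two neighbours and 0 H with three, and aromatic n carries 0 H:
  atom 1: O, bond orders sum to 2 (valence 2) → 0 H
  atom 2: C, bond orders sum to 4 (valence 4) → 0 H
  atom 3: C, bond orders sum to 1 (valence 4) → 3 H
  atom 4: C, bond orders sum to 2 (valence 4) → 2 H
  atom 5: C, bond orders sum to 3 (valence 4) → 1 H
  atom 6: C, bond orders sum to 4 (valence 4) → 0 H
  atom 7: O, bond orders sum to 1 (valence 2) → 1 H
  atom 8: O, bond orders sum to 2 (valence 2) → 0 H
  atom 9: aromatic c, 3 neighbours → 0 H
  atom 10: aromatic c, 2 neighbours → 1 H
  atom 11: aromatic c, 3 neighbours → 0 H
  atom 12: S, bond orders sum to 1 (valence 2) → 1 H
  atom 13: aromatic c, 3 neighbours → 0 H
  atom 14: Br (halogen, monovalent) → 0 H
  atom 15: aromatic c, 2 neighbours → 1 H
  atom 16: aromatic c, 3 neighbours → 0 H
  atom 17: I (halogen, monovalent) → 0 H
Totals → C:11, H:10, Br:1, I:1, O:3, S:1.

C11H10BrIO3S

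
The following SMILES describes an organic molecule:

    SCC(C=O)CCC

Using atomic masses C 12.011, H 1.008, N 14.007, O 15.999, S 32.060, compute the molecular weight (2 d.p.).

First, the molecular formula is C6H12OS (counting implicit H from valence).
  C: 6 × 12.011 = 72.066
  H: 12 × 1.008 = 12.096
  O: 1 × 15.999 = 15.999
  S: 1 × 32.060 = 32.060
Sum: 6×12.011 + 12×1.008 + 1×15.999 + 1×32.060 = 132.221 → 132.22 g/mol.

132.22 g/mol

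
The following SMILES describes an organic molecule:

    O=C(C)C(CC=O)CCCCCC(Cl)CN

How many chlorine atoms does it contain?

Scan the SMILES for Cl atoms (remember two-letter symbols like Cl and Br are single atoms).
Chlorine count: 1.

1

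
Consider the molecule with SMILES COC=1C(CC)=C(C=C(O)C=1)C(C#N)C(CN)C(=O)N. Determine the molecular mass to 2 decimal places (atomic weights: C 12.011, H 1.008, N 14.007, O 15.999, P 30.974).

277.32 g/mol

First, the molecular formula is C14H19N3O3 (counting implicit H from valence).
  C: 14 × 12.011 = 168.154
  H: 19 × 1.008 = 19.152
  N: 3 × 14.007 = 42.021
  O: 3 × 15.999 = 47.997
Sum: 14×12.011 + 19×1.008 + 3×14.007 + 3×15.999 = 277.324 → 277.32 g/mol.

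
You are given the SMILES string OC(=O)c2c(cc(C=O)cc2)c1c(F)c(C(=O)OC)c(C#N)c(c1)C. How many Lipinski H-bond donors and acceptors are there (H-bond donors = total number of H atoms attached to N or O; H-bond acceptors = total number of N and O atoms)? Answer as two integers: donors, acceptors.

1, 6

Donors: find every N or O and count the H atoms it carries.
  atom 1 (O): bond orders sum to 1 → 1 H
  atom 3 (O): bond orders sum to 2 → 0 H
  atom 9 (O): bond orders sum to 2 → 0 H
  atom 17 (O): bond orders sum to 2 → 0 H
  atom 18 (O): bond orders sum to 2 → 0 H
  atom 22 (N): bond orders sum to 3 → 0 H
Lipinski HBD = 1.
Acceptors: N atoms = 1, O atoms = 5 → HBA = 6.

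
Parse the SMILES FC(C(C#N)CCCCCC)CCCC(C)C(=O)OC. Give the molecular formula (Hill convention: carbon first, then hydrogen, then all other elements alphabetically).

C16H28FNO2

Walk through each heavy atom and fill implicit hydrogens from standard valence (C 4, N 3, O 2, S 2, halogen 1):
  atom 1: F (halogen, monovalent) → 0 H
  atom 2: C, bond orders sum to 3 (valence 4) → 1 H
  atom 3: C, bond orders sum to 3 (valence 4) → 1 H
  atom 4: C, bond orders sum to 4 (valence 4) → 0 H
  atom 5: N, bond orders sum to 3 (valence 3) → 0 H
  atom 6: C, bond orders sum to 2 (valence 4) → 2 H
  atom 7: C, bond orders sum to 2 (valence 4) → 2 H
  atom 8: C, bond orders sum to 2 (valence 4) → 2 H
  atom 9: C, bond orders sum to 2 (valence 4) → 2 H
  atom 10: C, bond orders sum to 2 (valence 4) → 2 H
  atom 11: C, bond orders sum to 1 (valence 4) → 3 H
  atom 12: C, bond orders sum to 2 (valence 4) → 2 H
  atom 13: C, bond orders sum to 2 (valence 4) → 2 H
  atom 14: C, bond orders sum to 2 (valence 4) → 2 H
  atom 15: C, bond orders sum to 3 (valence 4) → 1 H
  atom 16: C, bond orders sum to 1 (valence 4) → 3 H
  atom 17: C, bond orders sum to 4 (valence 4) → 0 H
  atom 18: O, bond orders sum to 2 (valence 2) → 0 H
  atom 19: O, bond orders sum to 2 (valence 2) → 0 H
  atom 20: C, bond orders sum to 1 (valence 4) → 3 H
Totals → C:16, H:28, F:1, N:1, O:2.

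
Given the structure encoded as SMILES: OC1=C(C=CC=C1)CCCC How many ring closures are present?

1

In SMILES, each pair of matching ring-closure digits denotes one ring-closing bond; the number of such bonds equals the number of independent rings.
Ring-closure bonds here: 1.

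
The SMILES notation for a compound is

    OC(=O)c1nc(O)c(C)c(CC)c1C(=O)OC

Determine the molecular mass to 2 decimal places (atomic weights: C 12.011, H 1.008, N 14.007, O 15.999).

239.23 g/mol

First, the molecular formula is C11H13NO5 (counting implicit H from valence).
  C: 11 × 12.011 = 132.121
  H: 13 × 1.008 = 13.104
  N: 1 × 14.007 = 14.007
  O: 5 × 15.999 = 79.995
Sum: 11×12.011 + 13×1.008 + 1×14.007 + 5×15.999 = 239.227 → 239.23 g/mol.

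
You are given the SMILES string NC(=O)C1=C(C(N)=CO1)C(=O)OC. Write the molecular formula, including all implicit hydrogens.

Walk through each heavy atom and fill implicit hydrogens from standard valence (C 4, N 3, O 2, S 2, halogen 1):
  atom 1: N, bond orders sum to 1 (valence 3) → 2 H
  atom 2: C, bond orders sum to 4 (valence 4) → 0 H
  atom 3: O, bond orders sum to 2 (valence 2) → 0 H
  atom 4: C, bond orders sum to 4 (valence 4) → 0 H
  atom 5: C, bond orders sum to 4 (valence 4) → 0 H
  atom 6: C, bond orders sum to 4 (valence 4) → 0 H
  atom 7: N, bond orders sum to 1 (valence 3) → 2 H
  atom 8: C, bond orders sum to 3 (valence 4) → 1 H
  atom 9: O, bond orders sum to 2 (valence 2) → 0 H
  atom 10: C, bond orders sum to 4 (valence 4) → 0 H
  atom 11: O, bond orders sum to 2 (valence 2) → 0 H
  atom 12: O, bond orders sum to 2 (valence 2) → 0 H
  atom 13: C, bond orders sum to 1 (valence 4) → 3 H
Totals → C:7, H:8, N:2, O:4.

C7H8N2O4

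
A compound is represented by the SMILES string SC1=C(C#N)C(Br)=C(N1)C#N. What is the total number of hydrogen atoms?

Walk through each heavy atom and fill implicit hydrogens from standard valence (C 4, N 3, O 2, S 2, halogen 1):
  atom 1: S, bond orders sum to 1 (valence 2) → 1 H
  atom 2: C, bond orders sum to 4 (valence 4) → 0 H
  atom 3: C, bond orders sum to 4 (valence 4) → 0 H
  atom 4: C, bond orders sum to 4 (valence 4) → 0 H
  atom 5: N, bond orders sum to 3 (valence 3) → 0 H
  atom 6: C, bond orders sum to 4 (valence 4) → 0 H
  atom 7: Br (halogen, monovalent) → 0 H
  atom 8: C, bond orders sum to 4 (valence 4) → 0 H
  atom 9: N, bond orders sum to 2 (valence 3) → 1 H
  atom 10: C, bond orders sum to 4 (valence 4) → 0 H
  atom 11: N, bond orders sum to 3 (valence 3) → 0 H
Total hydrogens: 2.

2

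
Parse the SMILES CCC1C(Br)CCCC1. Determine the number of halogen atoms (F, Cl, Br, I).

Halogen atoms appear at heavy-atom position 5 (1×Br).
Halogen count: 1.

1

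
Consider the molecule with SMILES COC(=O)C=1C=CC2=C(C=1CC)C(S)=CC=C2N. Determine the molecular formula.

C14H15NO2S

Walk through each heavy atom and fill implicit hydrogens from standard valence (C 4, N 3, O 2, S 2, halogen 1):
  atom 1: C, bond orders sum to 1 (valence 4) → 3 H
  atom 2: O, bond orders sum to 2 (valence 2) → 0 H
  atom 3: C, bond orders sum to 4 (valence 4) → 0 H
  atom 4: O, bond orders sum to 2 (valence 2) → 0 H
  atom 5: C, bond orders sum to 4 (valence 4) → 0 H
  atom 6: C, bond orders sum to 3 (valence 4) → 1 H
  atom 7: C, bond orders sum to 3 (valence 4) → 1 H
  atom 8: C, bond orders sum to 4 (valence 4) → 0 H
  atom 9: C, bond orders sum to 4 (valence 4) → 0 H
  atom 10: C, bond orders sum to 4 (valence 4) → 0 H
  atom 11: C, bond orders sum to 2 (valence 4) → 2 H
  atom 12: C, bond orders sum to 1 (valence 4) → 3 H
  atom 13: C, bond orders sum to 4 (valence 4) → 0 H
  atom 14: S, bond orders sum to 1 (valence 2) → 1 H
  atom 15: C, bond orders sum to 3 (valence 4) → 1 H
  atom 16: C, bond orders sum to 3 (valence 4) → 1 H
  atom 17: C, bond orders sum to 4 (valence 4) → 0 H
  atom 18: N, bond orders sum to 1 (valence 3) → 2 H
Totals → C:14, H:15, N:1, O:2, S:1.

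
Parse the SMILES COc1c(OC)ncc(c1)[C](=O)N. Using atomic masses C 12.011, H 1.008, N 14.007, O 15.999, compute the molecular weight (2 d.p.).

First, the molecular formula is C8H10N2O3 (counting implicit H from valence).
  C: 8 × 12.011 = 96.088
  H: 10 × 1.008 = 10.080
  N: 2 × 14.007 = 28.014
  O: 3 × 15.999 = 47.997
Sum: 8×12.011 + 10×1.008 + 2×14.007 + 3×15.999 = 182.179 → 182.18 g/mol.

182.18 g/mol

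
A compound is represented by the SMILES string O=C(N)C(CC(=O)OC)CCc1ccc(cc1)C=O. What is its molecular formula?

C14H17NO4

Walk through each heavy atom and fill implicit hydrogens from standard valence (C 4, N 3, O 2, S 2, halogen 1); for lowercase aromatic atoms, an aromatic c carries 1 H when it has two neighbours and 0 H with three, and aromatic n carries 0 H:
  atom 1: O, bond orders sum to 2 (valence 2) → 0 H
  atom 2: C, bond orders sum to 4 (valence 4) → 0 H
  atom 3: N, bond orders sum to 1 (valence 3) → 2 H
  atom 4: C, bond orders sum to 3 (valence 4) → 1 H
  atom 5: C, bond orders sum to 2 (valence 4) → 2 H
  atom 6: C, bond orders sum to 4 (valence 4) → 0 H
  atom 7: O, bond orders sum to 2 (valence 2) → 0 H
  atom 8: O, bond orders sum to 2 (valence 2) → 0 H
  atom 9: C, bond orders sum to 1 (valence 4) → 3 H
  atom 10: C, bond orders sum to 2 (valence 4) → 2 H
  atom 11: C, bond orders sum to 2 (valence 4) → 2 H
  atom 12: aromatic c, 3 neighbours → 0 H
  atom 13: aromatic c, 2 neighbours → 1 H
  atom 14: aromatic c, 2 neighbours → 1 H
  atom 15: aromatic c, 3 neighbours → 0 H
  atom 16: aromatic c, 2 neighbours → 1 H
  atom 17: aromatic c, 2 neighbours → 1 H
  atom 18: C, bond orders sum to 3 (valence 4) → 1 H
  atom 19: O, bond orders sum to 2 (valence 2) → 0 H
Totals → C:14, H:17, N:1, O:4.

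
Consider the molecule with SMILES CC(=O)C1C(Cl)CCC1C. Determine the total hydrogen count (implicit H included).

Walk through each heavy atom and fill implicit hydrogens from standard valence (C 4, N 3, O 2, S 2, halogen 1):
  atom 1: C, bond orders sum to 1 (valence 4) → 3 H
  atom 2: C, bond orders sum to 4 (valence 4) → 0 H
  atom 3: O, bond orders sum to 2 (valence 2) → 0 H
  atom 4: C, bond orders sum to 3 (valence 4) → 1 H
  atom 5: C, bond orders sum to 3 (valence 4) → 1 H
  atom 6: Cl (halogen, monovalent) → 0 H
  atom 7: C, bond orders sum to 2 (valence 4) → 2 H
  atom 8: C, bond orders sum to 2 (valence 4) → 2 H
  atom 9: C, bond orders sum to 3 (valence 4) → 1 H
  atom 10: C, bond orders sum to 1 (valence 4) → 3 H
Total hydrogens: 13.

13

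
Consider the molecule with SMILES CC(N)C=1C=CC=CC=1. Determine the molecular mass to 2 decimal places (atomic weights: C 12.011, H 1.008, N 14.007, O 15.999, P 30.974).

121.18 g/mol

First, the molecular formula is C8H11N (counting implicit H from valence).
  C: 8 × 12.011 = 96.088
  H: 11 × 1.008 = 11.088
  N: 1 × 14.007 = 14.007
Sum: 8×12.011 + 11×1.008 + 1×14.007 = 121.183 → 121.18 g/mol.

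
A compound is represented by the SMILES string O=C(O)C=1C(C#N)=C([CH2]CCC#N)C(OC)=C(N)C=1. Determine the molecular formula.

Walk through each heavy atom and fill implicit hydrogens from standard valence (C 4, N 3, O 2, S 2, halogen 1):
  atom 1: O, bond orders sum to 2 (valence 2) → 0 H
  atom 2: C, bond orders sum to 4 (valence 4) → 0 H
  atom 3: O, bond orders sum to 1 (valence 2) → 1 H
  atom 4: C, bond orders sum to 4 (valence 4) → 0 H
  atom 5: C, bond orders sum to 4 (valence 4) → 0 H
  atom 6: C, bond orders sum to 4 (valence 4) → 0 H
  atom 7: N, bond orders sum to 3 (valence 3) → 0 H
  atom 8: C, bond orders sum to 4 (valence 4) → 0 H
  atom 9: C with explicit H count 2
  atom 10: C, bond orders sum to 2 (valence 4) → 2 H
  atom 11: C, bond orders sum to 2 (valence 4) → 2 H
  atom 12: C, bond orders sum to 4 (valence 4) → 0 H
  atom 13: N, bond orders sum to 3 (valence 3) → 0 H
  atom 14: C, bond orders sum to 4 (valence 4) → 0 H
  atom 15: O, bond orders sum to 2 (valence 2) → 0 H
  atom 16: C, bond orders sum to 1 (valence 4) → 3 H
  atom 17: C, bond orders sum to 4 (valence 4) → 0 H
  atom 18: N, bond orders sum to 1 (valence 3) → 2 H
  atom 19: C, bond orders sum to 3 (valence 4) → 1 H
Totals → C:13, H:13, N:3, O:3.

C13H13N3O3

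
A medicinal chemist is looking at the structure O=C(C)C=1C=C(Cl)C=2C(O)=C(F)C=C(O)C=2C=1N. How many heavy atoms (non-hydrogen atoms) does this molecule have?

18

Every atom symbol written in the SMILES (organic subset) is one heavy atom; implicit H are not written.
Heavy atoms by element → C:12, Cl:1, F:1, N:1, O:3.
Total: 18.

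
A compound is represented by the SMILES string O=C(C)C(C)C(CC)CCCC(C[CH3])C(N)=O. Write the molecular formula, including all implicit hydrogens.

C14H27NO2

Walk through each heavy atom and fill implicit hydrogens from standard valence (C 4, N 3, O 2, S 2, halogen 1):
  atom 1: O, bond orders sum to 2 (valence 2) → 0 H
  atom 2: C, bond orders sum to 4 (valence 4) → 0 H
  atom 3: C, bond orders sum to 1 (valence 4) → 3 H
  atom 4: C, bond orders sum to 3 (valence 4) → 1 H
  atom 5: C, bond orders sum to 1 (valence 4) → 3 H
  atom 6: C, bond orders sum to 3 (valence 4) → 1 H
  atom 7: C, bond orders sum to 2 (valence 4) → 2 H
  atom 8: C, bond orders sum to 1 (valence 4) → 3 H
  atom 9: C, bond orders sum to 2 (valence 4) → 2 H
  atom 10: C, bond orders sum to 2 (valence 4) → 2 H
  atom 11: C, bond orders sum to 2 (valence 4) → 2 H
  atom 12: C, bond orders sum to 3 (valence 4) → 1 H
  atom 13: C, bond orders sum to 2 (valence 4) → 2 H
  atom 14: C with explicit H count 3
  atom 15: C, bond orders sum to 4 (valence 4) → 0 H
  atom 16: N, bond orders sum to 1 (valence 3) → 2 H
  atom 17: O, bond orders sum to 2 (valence 2) → 0 H
Totals → C:14, H:27, N:1, O:2.
In Hill order: C14H27NO2.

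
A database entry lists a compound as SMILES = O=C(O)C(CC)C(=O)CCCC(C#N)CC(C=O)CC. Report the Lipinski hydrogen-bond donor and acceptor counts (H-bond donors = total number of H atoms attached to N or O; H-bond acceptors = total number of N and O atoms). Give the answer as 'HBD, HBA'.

Donors: find every N or O and count the H atoms it carries.
  atom 1 (O): bond orders sum to 2 → 0 H
  atom 3 (O): bond orders sum to 1 → 1 H
  atom 8 (O): bond orders sum to 2 → 0 H
  atom 14 (N): bond orders sum to 3 → 0 H
  atom 18 (O): bond orders sum to 2 → 0 H
Lipinski HBD = 1.
Acceptors: N atoms = 1, O atoms = 4 → HBA = 5.

1, 5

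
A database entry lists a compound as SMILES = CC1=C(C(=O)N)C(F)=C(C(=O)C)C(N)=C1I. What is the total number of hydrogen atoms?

10

Walk through each heavy atom and fill implicit hydrogens from standard valence (C 4, N 3, O 2, S 2, halogen 1):
  atom 1: C, bond orders sum to 1 (valence 4) → 3 H
  atom 2: C, bond orders sum to 4 (valence 4) → 0 H
  atom 3: C, bond orders sum to 4 (valence 4) → 0 H
  atom 4: C, bond orders sum to 4 (valence 4) → 0 H
  atom 5: O, bond orders sum to 2 (valence 2) → 0 H
  atom 6: N, bond orders sum to 1 (valence 3) → 2 H
  atom 7: C, bond orders sum to 4 (valence 4) → 0 H
  atom 8: F (halogen, monovalent) → 0 H
  atom 9: C, bond orders sum to 4 (valence 4) → 0 H
  atom 10: C, bond orders sum to 4 (valence 4) → 0 H
  atom 11: O, bond orders sum to 2 (valence 2) → 0 H
  atom 12: C, bond orders sum to 1 (valence 4) → 3 H
  atom 13: C, bond orders sum to 4 (valence 4) → 0 H
  atom 14: N, bond orders sum to 1 (valence 3) → 2 H
  atom 15: C, bond orders sum to 4 (valence 4) → 0 H
  atom 16: I (halogen, monovalent) → 0 H
Total hydrogens: 10.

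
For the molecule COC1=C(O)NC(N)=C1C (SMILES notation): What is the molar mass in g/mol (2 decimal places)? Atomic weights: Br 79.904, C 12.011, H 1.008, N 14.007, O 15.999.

142.16 g/mol

First, the molecular formula is C6H10N2O2 (counting implicit H from valence).
  C: 6 × 12.011 = 72.066
  H: 10 × 1.008 = 10.080
  N: 2 × 14.007 = 28.014
  O: 2 × 15.999 = 31.998
Sum: 6×12.011 + 10×1.008 + 2×14.007 + 2×15.999 = 142.158 → 142.16 g/mol.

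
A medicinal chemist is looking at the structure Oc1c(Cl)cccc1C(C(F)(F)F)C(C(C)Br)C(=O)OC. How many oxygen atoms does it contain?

3

Scan the SMILES for O atoms (remember two-letter symbols like Cl and Br are single atoms).
Oxygen count: 3.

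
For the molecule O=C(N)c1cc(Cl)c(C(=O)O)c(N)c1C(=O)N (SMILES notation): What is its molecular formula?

C9H8ClN3O4

Walk through each heavy atom and fill implicit hydrogens from standard valence (C 4, N 3, O 2, S 2, halogen 1); for lowercase aromatic atoms, an aromatic c carries 1 H when it has two neighbours and 0 H with three, and aromatic n carries 0 H:
  atom 1: O, bond orders sum to 2 (valence 2) → 0 H
  atom 2: C, bond orders sum to 4 (valence 4) → 0 H
  atom 3: N, bond orders sum to 1 (valence 3) → 2 H
  atom 4: aromatic c, 3 neighbours → 0 H
  atom 5: aromatic c, 2 neighbours → 1 H
  atom 6: aromatic c, 3 neighbours → 0 H
  atom 7: Cl (halogen, monovalent) → 0 H
  atom 8: aromatic c, 3 neighbours → 0 H
  atom 9: C, bond orders sum to 4 (valence 4) → 0 H
  atom 10: O, bond orders sum to 2 (valence 2) → 0 H
  atom 11: O, bond orders sum to 1 (valence 2) → 1 H
  atom 12: aromatic c, 3 neighbours → 0 H
  atom 13: N, bond orders sum to 1 (valence 3) → 2 H
  atom 14: aromatic c, 3 neighbours → 0 H
  atom 15: C, bond orders sum to 4 (valence 4) → 0 H
  atom 16: O, bond orders sum to 2 (valence 2) → 0 H
  atom 17: N, bond orders sum to 1 (valence 3) → 2 H
Totals → C:9, H:8, Cl:1, N:3, O:4.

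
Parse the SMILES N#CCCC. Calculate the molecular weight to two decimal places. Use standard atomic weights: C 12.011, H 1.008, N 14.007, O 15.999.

69.11 g/mol

First, the molecular formula is C4H7N (counting implicit H from valence).
  C: 4 × 12.011 = 48.044
  H: 7 × 1.008 = 7.056
  N: 1 × 14.007 = 14.007
Sum: 4×12.011 + 7×1.008 + 1×14.007 = 69.107 → 69.11 g/mol.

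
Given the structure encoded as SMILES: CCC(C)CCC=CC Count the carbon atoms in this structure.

Count every carbon token in the SMILES (each C, including those in ring-closure positions and inside branches).
Carbon count: 9.

9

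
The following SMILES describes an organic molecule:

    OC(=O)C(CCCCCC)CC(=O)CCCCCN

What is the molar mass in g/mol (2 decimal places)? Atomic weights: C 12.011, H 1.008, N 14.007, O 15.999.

First, the molecular formula is C15H29NO3 (counting implicit H from valence).
  C: 15 × 12.011 = 180.165
  H: 29 × 1.008 = 29.232
  N: 1 × 14.007 = 14.007
  O: 3 × 15.999 = 47.997
Sum: 15×12.011 + 29×1.008 + 1×14.007 + 3×15.999 = 271.401 → 271.40 g/mol.

271.40 g/mol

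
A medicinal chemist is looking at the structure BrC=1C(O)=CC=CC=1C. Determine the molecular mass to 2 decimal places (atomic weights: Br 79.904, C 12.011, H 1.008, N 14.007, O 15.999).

First, the molecular formula is C7H7BrO (counting implicit H from valence).
  Br: 1 × 79.904 = 79.904
  C: 7 × 12.011 = 84.077
  H: 7 × 1.008 = 7.056
  O: 1 × 15.999 = 15.999
Sum: 1×79.904 + 7×12.011 + 7×1.008 + 1×15.999 = 187.036 → 187.04 g/mol.

187.04 g/mol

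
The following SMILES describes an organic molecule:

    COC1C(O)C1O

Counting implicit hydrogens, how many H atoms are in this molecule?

8

Walk through each heavy atom and fill implicit hydrogens from standard valence (C 4, N 3, O 2, S 2, halogen 1):
  atom 1: C, bond orders sum to 1 (valence 4) → 3 H
  atom 2: O, bond orders sum to 2 (valence 2) → 0 H
  atom 3: C, bond orders sum to 3 (valence 4) → 1 H
  atom 4: C, bond orders sum to 3 (valence 4) → 1 H
  atom 5: O, bond orders sum to 1 (valence 2) → 1 H
  atom 6: C, bond orders sum to 3 (valence 4) → 1 H
  atom 7: O, bond orders sum to 1 (valence 2) → 1 H
Total hydrogens: 8.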